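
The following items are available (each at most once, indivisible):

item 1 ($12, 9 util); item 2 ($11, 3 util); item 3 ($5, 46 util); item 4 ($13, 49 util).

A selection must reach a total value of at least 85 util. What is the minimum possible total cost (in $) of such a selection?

Subsets with value ≥ 85, sorted by total cost:
- item 3+item 4: cost 18, value 95
- item 2+item 3+item 4: cost 29, value 98
- item 1+item 3+item 4: cost 30, value 104
- item 1+item 2+item 3+item 4: cost 41, value 107
Minimum cost: 18 $.

18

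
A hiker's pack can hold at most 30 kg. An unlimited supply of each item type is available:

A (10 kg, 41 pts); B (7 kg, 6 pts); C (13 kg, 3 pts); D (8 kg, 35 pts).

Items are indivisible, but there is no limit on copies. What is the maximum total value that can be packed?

Best value-per-unit is D at 35/8; filling with it alone gives 3×35 = 105.
Optimal mix: 3×A → weight 30, value 123.

123 pts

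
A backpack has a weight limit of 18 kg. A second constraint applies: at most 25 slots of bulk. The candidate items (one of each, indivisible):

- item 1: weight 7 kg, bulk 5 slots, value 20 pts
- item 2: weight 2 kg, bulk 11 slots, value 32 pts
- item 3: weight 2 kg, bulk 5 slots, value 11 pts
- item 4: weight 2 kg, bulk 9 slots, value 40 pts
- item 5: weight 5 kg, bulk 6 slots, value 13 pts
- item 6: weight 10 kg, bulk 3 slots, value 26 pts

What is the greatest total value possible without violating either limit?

Feasible sets respecting both limits:
- item 2+item 4+item 6: weight 14, bulk 23, value 98
- item 1+item 2+item 4: weight 11, bulk 25, value 92
- item 1+item 3+item 4+item 5: weight 16, bulk 25, value 84
- item 2+item 3+item 4: weight 6, bulk 25, value 83
Best: 98 pts.

98 pts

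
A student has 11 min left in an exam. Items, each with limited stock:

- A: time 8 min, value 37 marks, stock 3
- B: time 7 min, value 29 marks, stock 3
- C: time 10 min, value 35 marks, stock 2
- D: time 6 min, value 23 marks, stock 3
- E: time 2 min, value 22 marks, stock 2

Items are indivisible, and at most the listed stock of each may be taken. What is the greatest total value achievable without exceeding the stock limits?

Best selections within time 11 and stock limits:
- 1×B + 2×E: time 11, value 73
- 1×D + 2×E: time 10, value 67
- 1×A + 1×E: time 10, value 59
- 1×B + 1×E: time 9, value 51
Best: 73 marks.

73 marks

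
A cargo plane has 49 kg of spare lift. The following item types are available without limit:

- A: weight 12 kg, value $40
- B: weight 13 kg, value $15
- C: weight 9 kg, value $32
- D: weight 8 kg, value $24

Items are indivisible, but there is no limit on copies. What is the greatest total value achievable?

Best value-per-unit is C at 32/9; filling with it alone gives 5×32 = 160.
Optimal mix: 1×A + 4×C → weight 48, value 168.

$168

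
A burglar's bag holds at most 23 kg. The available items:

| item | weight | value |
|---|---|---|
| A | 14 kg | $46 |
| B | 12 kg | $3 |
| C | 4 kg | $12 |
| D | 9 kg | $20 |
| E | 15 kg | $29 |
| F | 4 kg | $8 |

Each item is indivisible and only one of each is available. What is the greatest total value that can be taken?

Check high-value combinations within 23 kg:
- A+C+F: weight 14+4+4=22, value 46+12+8=66
- A+D: weight 14+9=23, value 46+20=66
- A+C: weight 14+4=18, value 46+12=58
- A+F: weight 14+4=18, value 46+8=54
- C+E+F: weight 4+15+4=23, value 12+29+8=49
Best: $66.

$66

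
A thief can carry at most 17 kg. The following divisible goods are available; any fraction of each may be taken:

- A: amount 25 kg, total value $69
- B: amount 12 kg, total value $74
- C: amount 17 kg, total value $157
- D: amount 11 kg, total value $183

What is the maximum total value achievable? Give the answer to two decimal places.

Take in order of value per unit:
- D (183/11 per unit): all 11 → value 183, running total 183.00
- C (157/17 per unit): 6 of 17 → value 6×157/17 = 55.4118, running total 238.41
Total 238.41.

238.41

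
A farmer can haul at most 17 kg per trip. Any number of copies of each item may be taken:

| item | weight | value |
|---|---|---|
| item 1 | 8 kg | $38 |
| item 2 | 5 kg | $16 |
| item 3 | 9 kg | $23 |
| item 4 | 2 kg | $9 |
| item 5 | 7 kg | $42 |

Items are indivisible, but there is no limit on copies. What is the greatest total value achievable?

Best value-per-unit is item 5 at 42/7; filling with it alone gives 2×42 = 84.
Optimal mix: 1×item 4 + 2×item 5 → weight 16, value 93.

$93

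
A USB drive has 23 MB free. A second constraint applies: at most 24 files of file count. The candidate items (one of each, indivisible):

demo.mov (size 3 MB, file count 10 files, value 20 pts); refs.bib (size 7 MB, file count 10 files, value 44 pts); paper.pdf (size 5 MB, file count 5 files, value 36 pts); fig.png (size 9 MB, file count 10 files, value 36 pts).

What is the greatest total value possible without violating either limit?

Feasible sets respecting both limits:
- refs.bib+paper.pdf: size 12, file count 15, value 80
- refs.bib+fig.png: size 16, file count 20, value 80
- paper.pdf+fig.png: size 14, file count 15, value 72
Best: 80 pts.

80 pts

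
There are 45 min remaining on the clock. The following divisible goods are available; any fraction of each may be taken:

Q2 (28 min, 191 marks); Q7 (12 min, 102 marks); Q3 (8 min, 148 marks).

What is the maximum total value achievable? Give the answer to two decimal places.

420.54

Take in order of value per unit:
- Q3 (148/8 per unit): all 8 → value 148, running total 148.00
- Q7 (102/12 per unit): all 12 → value 102, running total 250.00
- Q2 (191/28 per unit): 25 of 28 → value 25×191/28 = 170.5357, running total 420.54
Total 420.54.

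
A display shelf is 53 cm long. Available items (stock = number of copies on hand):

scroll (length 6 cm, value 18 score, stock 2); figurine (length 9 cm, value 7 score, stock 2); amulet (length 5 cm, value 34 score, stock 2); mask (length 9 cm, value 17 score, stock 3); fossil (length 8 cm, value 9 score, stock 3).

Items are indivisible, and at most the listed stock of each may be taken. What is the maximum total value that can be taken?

Top feasible selections:
- 2×scroll + 2×amulet + 3×mask: length 49, value 155
- 2×scroll + 2×amulet + 2×mask + 1×fossil: length 48, value 147
- 1×scroll + 2×amulet + 3×mask + 1×fossil: length 51, value 146
Best: 155 score.

155 score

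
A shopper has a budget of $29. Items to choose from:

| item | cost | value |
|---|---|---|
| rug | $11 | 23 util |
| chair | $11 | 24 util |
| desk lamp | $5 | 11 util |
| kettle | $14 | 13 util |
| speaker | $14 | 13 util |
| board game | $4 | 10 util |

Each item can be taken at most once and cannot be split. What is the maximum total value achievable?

Check high-value combinations within $29:
- rug+chair+desk lamp: cost 11+11+5=27, value 23+24+11=58
- rug+chair+board game: cost 11+11+4=26, value 23+24+10=57
- rug+chair: cost 11+11=22, value 23+24=47
- chair+kettle+board game: cost 11+14+4=29, value 24+13+10=47
Best: 58 util.

58 util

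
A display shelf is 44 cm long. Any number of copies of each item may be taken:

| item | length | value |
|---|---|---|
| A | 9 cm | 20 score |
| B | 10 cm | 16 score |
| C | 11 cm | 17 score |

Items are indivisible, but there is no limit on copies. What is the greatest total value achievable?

Best value-per-unit is A at 20/9, and filling with it alone uses length 4×9=36. No mix of the others beats 4×20 = 80.

80 score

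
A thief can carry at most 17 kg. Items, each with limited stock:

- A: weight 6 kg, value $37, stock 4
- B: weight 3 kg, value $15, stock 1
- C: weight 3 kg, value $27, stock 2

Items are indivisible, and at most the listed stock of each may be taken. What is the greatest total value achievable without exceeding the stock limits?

Top feasible selections:
- 1×A + 1×B + 2×C: weight 15, value 106
- 2×A + 1×C: weight 15, value 101
Best: $106.

$106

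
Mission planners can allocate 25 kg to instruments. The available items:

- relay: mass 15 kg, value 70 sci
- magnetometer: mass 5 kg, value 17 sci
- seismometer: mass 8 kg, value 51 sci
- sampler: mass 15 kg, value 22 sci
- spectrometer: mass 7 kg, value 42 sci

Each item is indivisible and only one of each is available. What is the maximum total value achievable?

121 sci

Check high-value combinations within 25 kg:
- relay+seismometer: mass 15+8=23, value 70+51=121
- relay+spectrometer: mass 15+7=22, value 70+42=112
- magnetometer+seismometer+spectrometer: mass 5+8+7=20, value 17+51+42=110
- seismometer+spectrometer: mass 8+7=15, value 51+42=93
- relay+magnetometer: mass 15+5=20, value 70+17=87
Best: 121 sci.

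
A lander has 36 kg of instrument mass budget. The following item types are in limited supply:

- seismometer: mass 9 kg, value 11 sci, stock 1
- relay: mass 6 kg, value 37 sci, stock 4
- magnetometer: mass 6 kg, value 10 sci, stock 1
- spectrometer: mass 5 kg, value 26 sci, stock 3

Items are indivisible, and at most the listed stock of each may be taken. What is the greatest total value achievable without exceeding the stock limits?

200 sci

Top feasible selections:
- 4×relay + 2×spectrometer: mass 34, value 200
- 3×relay + 3×spectrometer: mass 33, value 189
Best: 200 sci.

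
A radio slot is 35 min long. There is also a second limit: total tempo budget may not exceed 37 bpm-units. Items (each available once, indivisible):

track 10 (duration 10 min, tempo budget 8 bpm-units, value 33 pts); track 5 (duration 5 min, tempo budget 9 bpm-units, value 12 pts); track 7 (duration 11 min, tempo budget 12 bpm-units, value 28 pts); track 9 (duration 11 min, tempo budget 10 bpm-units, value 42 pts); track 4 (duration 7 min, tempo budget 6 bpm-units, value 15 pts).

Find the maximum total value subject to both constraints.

Feasible sets respecting both limits:
- track 10+track 7+track 9: duration 32, tempo budget 30, value 103
- track 10+track 5+track 9+track 4: duration 33, tempo budget 33, value 102
- track 5+track 7+track 9+track 4: duration 34, tempo budget 37, value 97
- track 10+track 9+track 4: duration 28, tempo budget 24, value 90
Best: 103 pts.

103 pts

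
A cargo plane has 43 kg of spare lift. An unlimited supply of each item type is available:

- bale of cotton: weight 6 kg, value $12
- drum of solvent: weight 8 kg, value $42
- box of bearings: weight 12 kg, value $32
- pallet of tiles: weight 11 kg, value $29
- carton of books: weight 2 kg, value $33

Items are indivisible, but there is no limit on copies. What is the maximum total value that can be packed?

Best value-per-unit is carton of books at 33/2, and filling with it alone uses weight 21×2=42. No mix of the others beats 21×33 = 693.

$693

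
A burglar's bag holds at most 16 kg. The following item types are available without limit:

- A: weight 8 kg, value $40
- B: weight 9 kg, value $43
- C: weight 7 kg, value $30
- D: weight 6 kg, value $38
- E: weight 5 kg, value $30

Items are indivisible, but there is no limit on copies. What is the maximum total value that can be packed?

Best value-per-unit is D at 38/6; filling with it alone gives 2×38 = 76.
Optimal mix: 1×D + 2×E → weight 16, value 98.

$98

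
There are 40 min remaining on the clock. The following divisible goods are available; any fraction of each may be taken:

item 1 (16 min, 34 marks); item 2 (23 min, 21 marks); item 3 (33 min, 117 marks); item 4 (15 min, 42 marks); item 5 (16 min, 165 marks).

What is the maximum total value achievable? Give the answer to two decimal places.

250.09

Take in order of value per unit:
- item 5 (165/16 per unit): all 16 → value 165, running total 165.00
- item 3 (117/33 per unit): 24 of 33 → value 24×117/33 = 85.0909, running total 250.09
Total 250.09.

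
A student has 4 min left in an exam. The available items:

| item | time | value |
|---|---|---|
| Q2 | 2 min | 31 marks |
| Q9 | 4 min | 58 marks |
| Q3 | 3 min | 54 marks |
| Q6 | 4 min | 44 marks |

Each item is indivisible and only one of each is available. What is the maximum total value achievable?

Check high-value combinations within 4 min:
- Q9: time 4, value 58
- Q3: time 3, value 54
- Q6: time 4, value 44
Best: 58 marks.

58 marks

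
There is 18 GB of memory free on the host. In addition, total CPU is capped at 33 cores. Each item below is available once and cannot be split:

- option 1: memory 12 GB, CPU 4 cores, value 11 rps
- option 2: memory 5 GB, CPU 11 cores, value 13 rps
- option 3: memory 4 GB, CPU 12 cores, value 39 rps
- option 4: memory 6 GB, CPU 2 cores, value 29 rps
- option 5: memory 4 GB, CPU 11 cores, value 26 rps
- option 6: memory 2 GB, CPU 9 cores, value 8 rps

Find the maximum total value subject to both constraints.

94 rps

Feasible sets respecting both limits:
- option 3+option 4+option 5: memory 14, CPU 25, value 94
- option 2+option 3+option 4: memory 15, CPU 25, value 81
- option 3+option 4+option 6: memory 12, CPU 23, value 76
Best: 94 rps.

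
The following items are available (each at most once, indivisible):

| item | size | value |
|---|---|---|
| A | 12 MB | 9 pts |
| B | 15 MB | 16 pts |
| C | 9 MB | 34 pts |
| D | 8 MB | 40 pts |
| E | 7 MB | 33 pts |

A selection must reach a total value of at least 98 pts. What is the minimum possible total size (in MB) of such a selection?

Subsets with value ≥ 98, sorted by total size:
- C+D+E: size 24, value 107
- A+C+D+E: size 36, value 116
Minimum size: 24 MB.

24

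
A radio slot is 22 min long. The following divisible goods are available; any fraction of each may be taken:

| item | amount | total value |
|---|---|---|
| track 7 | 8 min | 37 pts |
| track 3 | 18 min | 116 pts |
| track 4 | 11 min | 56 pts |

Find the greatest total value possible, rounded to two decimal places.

Take in order of value per unit:
- track 3 (116/18 per unit): all 18 → value 116, running total 116.00
- track 4 (56/11 per unit): 4 of 11 → value 4×56/11 = 20.3636, running total 136.36
Total 136.36.

136.36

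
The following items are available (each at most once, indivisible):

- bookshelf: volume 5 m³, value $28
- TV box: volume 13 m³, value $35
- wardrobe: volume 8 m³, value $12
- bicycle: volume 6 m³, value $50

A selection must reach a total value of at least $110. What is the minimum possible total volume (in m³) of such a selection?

24

Subsets with value ≥ 110, sorted by total volume:
- bookshelf+TV box+bicycle: volume 24, value 113
- bookshelf+TV box+wardrobe+bicycle: volume 32, value 125
Minimum volume: 24 m³.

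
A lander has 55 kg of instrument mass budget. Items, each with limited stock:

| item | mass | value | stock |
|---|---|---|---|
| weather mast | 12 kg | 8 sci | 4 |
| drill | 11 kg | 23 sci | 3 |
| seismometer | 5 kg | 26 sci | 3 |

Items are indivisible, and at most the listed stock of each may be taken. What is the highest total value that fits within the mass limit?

Best selections within mass 55 and stock limits:
- 3×drill + 3×seismometer: mass 48, value 147
- 1×weather mast + 2×drill + 3×seismometer: mass 49, value 132
- 1×weather mast + 3×drill + 2×seismometer: mass 55, value 129
- 2×drill + 3×seismometer: mass 37, value 124
Best: 147 sci.

147 sci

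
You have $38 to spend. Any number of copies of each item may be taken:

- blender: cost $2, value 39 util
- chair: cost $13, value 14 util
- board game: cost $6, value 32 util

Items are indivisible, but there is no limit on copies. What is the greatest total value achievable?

Best value-per-unit is blender at 39/2, and filling with it alone uses cost 19×2=38. No mix of the others beats 19×39 = 741.

741 util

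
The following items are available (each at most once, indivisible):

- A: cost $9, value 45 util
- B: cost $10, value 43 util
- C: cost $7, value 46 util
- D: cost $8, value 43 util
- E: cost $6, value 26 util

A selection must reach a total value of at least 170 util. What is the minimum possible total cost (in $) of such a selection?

Subsets with value ≥ 170, sorted by total cost:
- A+B+C+D: cost 34, value 177
- A+B+C+D+E: cost 40, value 203
Minimum cost: 34 $.

34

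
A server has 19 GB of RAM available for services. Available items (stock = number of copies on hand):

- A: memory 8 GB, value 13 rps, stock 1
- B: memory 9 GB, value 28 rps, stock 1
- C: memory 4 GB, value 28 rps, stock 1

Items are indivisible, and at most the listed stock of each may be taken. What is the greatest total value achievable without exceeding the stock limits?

56 rps

Best selections within memory 19 and stock limits:
- 1×B + 1×C: memory 13, value 56
- 1×A + 1×C: memory 12, value 41
Best: 56 rps.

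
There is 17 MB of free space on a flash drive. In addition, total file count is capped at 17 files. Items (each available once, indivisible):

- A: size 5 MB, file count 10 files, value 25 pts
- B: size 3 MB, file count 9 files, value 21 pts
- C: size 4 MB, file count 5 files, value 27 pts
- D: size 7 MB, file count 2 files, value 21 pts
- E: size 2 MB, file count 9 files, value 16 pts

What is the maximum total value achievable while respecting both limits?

Feasible sets respecting both limits:
- A+C+D: size 16, file count 17, value 73
- B+C+D: size 14, file count 16, value 69
- C+D+E: size 13, file count 16, value 64
- A+C: size 9, file count 15, value 52
Best: 73 pts.

73 pts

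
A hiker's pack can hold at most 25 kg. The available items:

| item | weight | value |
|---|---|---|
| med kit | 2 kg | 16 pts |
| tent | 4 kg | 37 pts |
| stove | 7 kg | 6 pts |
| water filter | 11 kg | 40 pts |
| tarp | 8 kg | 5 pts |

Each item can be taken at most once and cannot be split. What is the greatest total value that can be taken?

This is a 0/1 knapsack; check combinations near the capacity.
- med kit+tent+stove+water filter: weight 2+4+7+11=24, value 16+37+6+40=99
- med kit+tent+water filter+tarp: weight 2+4+11+8=25, value 16+37+40+5=98
- med kit+tent+water filter: weight 2+4+11=17, value 16+37+40=93
- tent+stove+water filter: weight 4+7+11=22, value 37+6+40=83
Best: 99 pts.

99 pts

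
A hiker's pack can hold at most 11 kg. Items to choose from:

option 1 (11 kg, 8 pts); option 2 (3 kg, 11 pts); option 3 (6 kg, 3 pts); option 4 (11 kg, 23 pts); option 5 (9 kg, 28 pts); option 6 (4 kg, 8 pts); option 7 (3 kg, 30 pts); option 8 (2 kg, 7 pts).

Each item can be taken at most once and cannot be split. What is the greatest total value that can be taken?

49 pts

This is a 0/1 knapsack; check combinations near the capacity.
- option 2+option 6+option 7: weight 3+4+3=10, value 11+8+30=49
- option 2+option 7+option 8: weight 3+3+2=8, value 11+30+7=48
- option 6+option 7+option 8: weight 4+3+2=9, value 8+30+7=45
- option 2+option 7: weight 3+3=6, value 11+30=41
- option 3+option 7+option 8: weight 6+3+2=11, value 3+30+7=40
Best: 49 pts.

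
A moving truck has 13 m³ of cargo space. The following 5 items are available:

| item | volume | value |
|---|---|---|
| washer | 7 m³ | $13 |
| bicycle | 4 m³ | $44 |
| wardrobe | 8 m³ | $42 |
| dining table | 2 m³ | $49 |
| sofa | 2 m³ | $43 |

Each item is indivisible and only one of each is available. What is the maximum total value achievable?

$136

Check high-value combinations within 13 m³:
- bicycle+dining table+sofa: volume 4+2+2=8, value 44+49+43=136
- wardrobe+dining table+sofa: volume 8+2+2=12, value 42+49+43=134
- washer+bicycle+dining table: volume 7+4+2=13, value 13+44+49=106
- washer+dining table+sofa: volume 7+2+2=11, value 13+49+43=105
Best: $136.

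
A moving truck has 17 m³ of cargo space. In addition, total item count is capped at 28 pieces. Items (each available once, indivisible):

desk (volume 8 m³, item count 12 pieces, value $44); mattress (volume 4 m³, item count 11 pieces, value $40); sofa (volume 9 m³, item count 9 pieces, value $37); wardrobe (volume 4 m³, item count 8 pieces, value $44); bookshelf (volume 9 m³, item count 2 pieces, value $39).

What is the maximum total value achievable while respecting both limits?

$123

Feasible sets respecting both limits:
- mattress+wardrobe+bookshelf: volume 17, item count 21, value 123
- mattress+sofa+wardrobe: volume 17, item count 28, value 121
- desk+wardrobe: volume 12, item count 20, value 88
Best: $123.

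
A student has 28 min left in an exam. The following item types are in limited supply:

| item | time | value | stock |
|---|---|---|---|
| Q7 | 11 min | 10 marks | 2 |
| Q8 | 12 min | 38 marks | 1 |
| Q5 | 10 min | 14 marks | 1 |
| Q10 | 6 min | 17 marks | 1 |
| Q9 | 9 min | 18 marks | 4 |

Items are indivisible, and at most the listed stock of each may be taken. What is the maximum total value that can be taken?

Top feasible selections:
- 1×Q8 + 1×Q10 + 1×Q9: time 27, value 73
- 1×Q8 + 1×Q5 + 1×Q10: time 28, value 69
- 1×Q8 + 1×Q9: time 21, value 56
Best: 73 marks.

73 marks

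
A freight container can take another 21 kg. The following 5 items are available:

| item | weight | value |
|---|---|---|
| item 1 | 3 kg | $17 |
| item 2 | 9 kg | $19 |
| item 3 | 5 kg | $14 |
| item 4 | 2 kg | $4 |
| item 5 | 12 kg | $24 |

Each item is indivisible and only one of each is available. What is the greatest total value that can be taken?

Check high-value combinations within 21 kg:
- item 1+item 3+item 5: weight 3+5+12=20, value 17+14+24=55
- item 1+item 2+item 3+item 4: weight 3+9+5+2=19, value 17+19+14+4=54
- item 1+item 2+item 3: weight 3+9+5=17, value 17+19+14=50
- item 1+item 4+item 5: weight 3+2+12=17, value 17+4+24=45
Best: $55.

$55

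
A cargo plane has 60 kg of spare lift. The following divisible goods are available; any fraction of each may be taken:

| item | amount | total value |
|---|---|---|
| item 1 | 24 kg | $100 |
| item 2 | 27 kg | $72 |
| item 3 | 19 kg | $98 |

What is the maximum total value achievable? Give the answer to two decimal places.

Take in order of value per unit:
- item 3 (98/19 per unit): all 19 → value 98, running total 98.00
- item 1 (100/24 per unit): all 24 → value 100, running total 198.00
- item 2 (72/27 per unit): 17 of 27 → value 17×72/27 = 45.3333, running total 243.33
Total 243.33.

243.33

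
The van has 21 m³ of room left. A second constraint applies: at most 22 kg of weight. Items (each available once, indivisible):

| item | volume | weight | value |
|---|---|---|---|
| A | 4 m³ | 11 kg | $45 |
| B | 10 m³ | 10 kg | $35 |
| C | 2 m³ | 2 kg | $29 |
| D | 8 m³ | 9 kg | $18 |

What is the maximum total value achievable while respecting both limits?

Feasible sets respecting both limits:
- A+C+D: volume 14, weight 22, value 92
- B+C+D: volume 20, weight 21, value 82
- A+B: volume 14, weight 21, value 80
Best: $92.

$92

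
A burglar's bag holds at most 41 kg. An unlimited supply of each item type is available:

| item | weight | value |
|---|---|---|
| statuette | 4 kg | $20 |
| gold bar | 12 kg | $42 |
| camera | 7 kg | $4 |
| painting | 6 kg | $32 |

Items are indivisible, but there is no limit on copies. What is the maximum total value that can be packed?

$212

Best value-per-unit is painting at 32/6; filling with it alone gives 6×32 = 192.
Optimal mix: 1×statuette + 6×painting → weight 40, value 212.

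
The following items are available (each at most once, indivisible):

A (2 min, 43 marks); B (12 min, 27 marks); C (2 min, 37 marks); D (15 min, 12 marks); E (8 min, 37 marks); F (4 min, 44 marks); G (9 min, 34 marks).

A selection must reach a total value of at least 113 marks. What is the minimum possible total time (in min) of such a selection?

Subsets with value ≥ 113, sorted by total time:
- A+C+F: time 8, value 124
- A+C+E: time 12, value 117
- A+C+G: time 13, value 114
- A+E+F: time 14, value 124
Minimum time: 8 min.

8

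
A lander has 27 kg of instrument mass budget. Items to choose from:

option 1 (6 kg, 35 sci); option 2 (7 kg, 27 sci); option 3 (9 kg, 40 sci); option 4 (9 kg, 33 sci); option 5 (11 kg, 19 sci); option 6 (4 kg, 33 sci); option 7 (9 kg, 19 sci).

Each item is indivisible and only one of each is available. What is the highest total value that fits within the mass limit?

Check high-value combinations within 27 kg:
- option 1+option 2+option 3+option 6: mass 6+7+9+4=26, value 35+27+40+33=135
- option 1+option 2+option 4+option 6: mass 6+7+9+4=26, value 35+27+33+33=128
- option 1+option 2+option 6+option 7: mass 6+7+4+9=26, value 35+27+33+19=114
Best: 135 sci.

135 sci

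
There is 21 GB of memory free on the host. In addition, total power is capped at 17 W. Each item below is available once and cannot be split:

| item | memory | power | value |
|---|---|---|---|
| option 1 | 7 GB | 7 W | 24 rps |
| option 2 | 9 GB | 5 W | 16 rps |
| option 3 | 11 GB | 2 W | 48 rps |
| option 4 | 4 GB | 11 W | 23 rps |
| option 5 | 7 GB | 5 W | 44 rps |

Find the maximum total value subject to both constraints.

92 rps

Feasible sets respecting both limits:
- option 3+option 5: memory 18, power 7, value 92
- option 1+option 3: memory 18, power 9, value 72
- option 3+option 4: memory 15, power 13, value 71
Best: 92 rps.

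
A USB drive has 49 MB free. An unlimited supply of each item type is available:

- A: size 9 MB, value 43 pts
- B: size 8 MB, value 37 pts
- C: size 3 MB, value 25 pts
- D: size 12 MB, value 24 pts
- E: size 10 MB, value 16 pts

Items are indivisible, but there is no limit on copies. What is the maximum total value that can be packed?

Best value-per-unit is C at 25/3, and filling with it alone uses size 16×3=48. No mix of the others beats 16×25 = 400.

400 pts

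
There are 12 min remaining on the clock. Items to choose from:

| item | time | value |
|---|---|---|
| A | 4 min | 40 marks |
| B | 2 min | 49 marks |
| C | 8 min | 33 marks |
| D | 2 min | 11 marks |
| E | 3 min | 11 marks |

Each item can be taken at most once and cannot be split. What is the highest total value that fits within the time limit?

111 marks

This is a 0/1 knapsack; check combinations near the capacity.
- A+B+D+E: time 4+2+2+3=11, value 40+49+11+11=111
- A+B+D: time 4+2+2=8, value 40+49+11=100
- A+B+E: time 4+2+3=9, value 40+49+11=100
Best: 111 marks.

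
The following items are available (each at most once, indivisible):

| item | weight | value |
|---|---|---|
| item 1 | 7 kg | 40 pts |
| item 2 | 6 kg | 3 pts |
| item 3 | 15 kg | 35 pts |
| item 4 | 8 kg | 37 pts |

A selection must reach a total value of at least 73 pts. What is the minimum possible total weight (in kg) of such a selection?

Subsets with value ≥ 73, sorted by total weight:
- item 1+item 4: weight 15, value 77
- item 1+item 2+item 4: weight 21, value 80
Minimum weight: 15 kg.

15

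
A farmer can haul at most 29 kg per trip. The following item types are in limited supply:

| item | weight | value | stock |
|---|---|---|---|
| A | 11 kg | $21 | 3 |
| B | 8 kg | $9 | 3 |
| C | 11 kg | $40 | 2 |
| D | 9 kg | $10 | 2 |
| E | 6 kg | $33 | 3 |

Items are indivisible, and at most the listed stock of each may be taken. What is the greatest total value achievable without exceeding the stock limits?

Top feasible selections:
- 1×C + 3×E: weight 29, value 139
- 1×A + 3×E: weight 29, value 120
- 2×C + 1×E: weight 28, value 113
- 1×D + 3×E: weight 27, value 109
Best: $139.

$139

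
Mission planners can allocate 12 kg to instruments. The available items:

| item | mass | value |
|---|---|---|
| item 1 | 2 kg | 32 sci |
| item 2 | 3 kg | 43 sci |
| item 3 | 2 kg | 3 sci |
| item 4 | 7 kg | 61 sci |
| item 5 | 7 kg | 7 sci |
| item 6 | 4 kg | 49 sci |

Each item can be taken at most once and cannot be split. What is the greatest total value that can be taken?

Check high-value combinations within 12 kg:
- item 1+item 2+item 4: mass 2+3+7=12, value 32+43+61=136
- item 1+item 2+item 3+item 6: mass 2+3+2+4=11, value 32+43+3+49=127
- item 1+item 2+item 6: mass 2+3+4=9, value 32+43+49=124
- item 4+item 6: mass 7+4=11, value 61+49=110
Best: 136 sci.

136 sci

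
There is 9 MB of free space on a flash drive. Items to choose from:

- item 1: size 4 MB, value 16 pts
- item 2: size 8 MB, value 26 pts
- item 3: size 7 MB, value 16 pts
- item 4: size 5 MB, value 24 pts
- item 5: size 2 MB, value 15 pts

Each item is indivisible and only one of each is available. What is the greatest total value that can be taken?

Check high-value combinations within 9 MB:
- item 1+item 4: size 4+5=9, value 16+24=40
- item 4+item 5: size 5+2=7, value 24+15=39
- item 1+item 5: size 4+2=6, value 16+15=31
- item 3+item 5: size 7+2=9, value 16+15=31
Best: 40 pts.

40 pts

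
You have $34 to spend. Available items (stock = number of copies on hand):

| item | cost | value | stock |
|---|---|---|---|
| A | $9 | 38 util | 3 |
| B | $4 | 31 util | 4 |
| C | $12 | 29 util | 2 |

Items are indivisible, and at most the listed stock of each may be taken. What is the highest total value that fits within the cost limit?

Top feasible selections:
- 2×A + 4×B: cost 34, value 200
- 2×A + 3×B: cost 30, value 169
Best: 200 util.

200 util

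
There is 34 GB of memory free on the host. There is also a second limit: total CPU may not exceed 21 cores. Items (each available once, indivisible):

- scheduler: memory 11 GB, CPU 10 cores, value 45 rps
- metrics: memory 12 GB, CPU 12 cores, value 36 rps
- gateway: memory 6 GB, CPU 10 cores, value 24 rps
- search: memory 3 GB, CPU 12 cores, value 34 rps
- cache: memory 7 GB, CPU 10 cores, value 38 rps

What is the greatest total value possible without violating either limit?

83 rps

Feasible sets respecting both limits:
- scheduler+cache: memory 18, CPU 20, value 83
- scheduler+gateway: memory 17, CPU 20, value 69
- gateway+cache: memory 13, CPU 20, value 62
Best: 83 rps.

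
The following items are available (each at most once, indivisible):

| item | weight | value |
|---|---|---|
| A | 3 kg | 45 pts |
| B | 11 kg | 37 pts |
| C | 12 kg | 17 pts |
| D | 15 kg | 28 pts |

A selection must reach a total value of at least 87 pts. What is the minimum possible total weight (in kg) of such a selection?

Subsets with value ≥ 87, sorted by total weight:
- A+B+C: weight 26, value 99
- A+B+D: weight 29, value 110
- A+C+D: weight 30, value 90
Minimum weight: 26 kg.

26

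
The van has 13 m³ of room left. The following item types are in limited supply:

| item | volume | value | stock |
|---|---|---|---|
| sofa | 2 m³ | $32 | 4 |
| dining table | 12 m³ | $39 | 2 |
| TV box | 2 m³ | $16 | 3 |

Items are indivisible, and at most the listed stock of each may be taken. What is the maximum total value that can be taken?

Best selections within volume 13 and stock limits:
- 4×sofa + 2×TV box: volume 12, value 160
- 4×sofa + 1×TV box: volume 10, value 144
- 3×sofa + 3×TV box: volume 12, value 144
- 4×sofa: volume 8, value 128
Best: $160.

$160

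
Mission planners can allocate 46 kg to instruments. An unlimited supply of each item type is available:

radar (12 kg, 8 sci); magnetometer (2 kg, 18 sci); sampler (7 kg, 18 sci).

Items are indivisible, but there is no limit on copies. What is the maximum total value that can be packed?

Best value-per-unit is magnetometer at 18/2, and filling with it alone uses mass 23×2=46. No mix of the others beats 23×18 = 414.

414 sci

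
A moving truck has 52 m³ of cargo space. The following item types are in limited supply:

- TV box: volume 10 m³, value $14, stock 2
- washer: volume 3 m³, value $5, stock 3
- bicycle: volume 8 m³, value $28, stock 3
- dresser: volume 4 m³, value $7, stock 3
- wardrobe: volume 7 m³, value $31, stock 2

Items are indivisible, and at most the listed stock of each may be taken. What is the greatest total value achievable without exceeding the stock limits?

Top feasible selections:
- 2×washer + 3×bicycle + 2×dresser + 2×wardrobe: volume 52, value 170
- 3×washer + 3×bicycle + 1×dresser + 2×wardrobe: volume 51, value 168
- 3×bicycle + 3×dresser + 2×wardrobe: volume 50, value 167
Best: $170.

$170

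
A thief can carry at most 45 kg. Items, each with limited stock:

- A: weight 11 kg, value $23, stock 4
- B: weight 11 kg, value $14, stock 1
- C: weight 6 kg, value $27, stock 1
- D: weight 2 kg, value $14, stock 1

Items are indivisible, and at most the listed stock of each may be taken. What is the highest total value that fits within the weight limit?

$110

Best selections within weight 45 and stock limits:
- 3×A + 1×C + 1×D: weight 41, value 110
- 2×A + 1×B + 1×C + 1×D: weight 41, value 101
Best: $110.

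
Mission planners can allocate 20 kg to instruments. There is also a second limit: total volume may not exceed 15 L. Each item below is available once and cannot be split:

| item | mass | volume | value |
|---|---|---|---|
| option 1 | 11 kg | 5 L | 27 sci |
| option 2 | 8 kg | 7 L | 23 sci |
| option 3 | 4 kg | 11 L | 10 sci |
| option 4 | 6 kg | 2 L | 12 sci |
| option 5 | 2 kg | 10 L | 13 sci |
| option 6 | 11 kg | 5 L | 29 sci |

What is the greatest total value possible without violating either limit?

Feasible sets respecting both limits:
- option 2+option 6: mass 19, volume 12, value 52
- option 1+option 2: mass 19, volume 12, value 50
- option 5+option 6: mass 13, volume 15, value 42
Best: 52 sci.

52 sci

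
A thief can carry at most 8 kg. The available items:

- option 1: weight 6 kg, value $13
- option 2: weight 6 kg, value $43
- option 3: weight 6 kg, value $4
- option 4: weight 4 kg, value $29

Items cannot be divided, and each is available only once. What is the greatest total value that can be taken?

$43

Check high-value combinations within 8 kg:
- option 2: weight 6, value 43
- option 4: weight 4, value 29
- option 1: weight 6, value 13
- option 3: weight 6, value 4
Best: $43.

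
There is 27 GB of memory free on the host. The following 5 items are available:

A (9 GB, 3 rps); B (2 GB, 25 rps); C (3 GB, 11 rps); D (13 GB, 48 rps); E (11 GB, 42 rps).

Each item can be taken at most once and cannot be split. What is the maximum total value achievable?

115 rps

This is a 0/1 knapsack; check combinations near the capacity.
- B+D+E: memory 2+13+11=26, value 25+48+42=115
- C+D+E: memory 3+13+11=27, value 11+48+42=101
- D+E: memory 13+11=24, value 48+42=90
- A+B+C+D: memory 9+2+3+13=27, value 3+25+11+48=87
Best: 115 rps.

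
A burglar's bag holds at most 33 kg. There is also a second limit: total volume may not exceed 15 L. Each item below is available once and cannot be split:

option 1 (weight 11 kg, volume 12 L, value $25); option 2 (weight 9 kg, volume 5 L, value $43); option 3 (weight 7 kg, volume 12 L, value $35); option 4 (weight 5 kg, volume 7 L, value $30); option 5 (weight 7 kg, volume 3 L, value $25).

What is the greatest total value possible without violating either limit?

Feasible sets respecting both limits:
- option 2+option 4+option 5: weight 21, volume 15, value 98
- option 2+option 4: weight 14, volume 12, value 73
- option 2+option 5: weight 16, volume 8, value 68
Best: $98.

$98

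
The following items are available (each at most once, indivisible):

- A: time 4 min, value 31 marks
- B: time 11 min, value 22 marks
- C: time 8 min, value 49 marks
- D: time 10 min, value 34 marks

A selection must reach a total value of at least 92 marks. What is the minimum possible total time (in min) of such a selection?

Subsets with value ≥ 92, sorted by total time:
- A+C+D: time 22, value 114
- A+B+C: time 23, value 102
Minimum time: 22 min.

22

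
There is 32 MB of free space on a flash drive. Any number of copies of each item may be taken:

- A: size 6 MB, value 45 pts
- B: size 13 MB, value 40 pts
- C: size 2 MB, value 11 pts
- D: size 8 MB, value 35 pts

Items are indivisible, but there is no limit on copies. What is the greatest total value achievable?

236 pts

Best value-per-unit is A at 45/6; filling with it alone gives 5×45 = 225.
Optimal mix: 5×A + 1×C → size 32, value 236.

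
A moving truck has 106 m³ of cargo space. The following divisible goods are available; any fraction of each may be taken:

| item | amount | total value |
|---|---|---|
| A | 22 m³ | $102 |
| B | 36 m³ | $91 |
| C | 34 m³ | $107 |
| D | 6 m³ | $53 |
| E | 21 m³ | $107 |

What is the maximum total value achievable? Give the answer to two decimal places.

427.14

Take in order of value per unit:
- D (53/6 per unit): all 6 → value 53, running total 53.00
- E (107/21 per unit): all 21 → value 107, running total 160.00
- A (102/22 per unit): all 22 → value 102, running total 262.00
- C (107/34 per unit): all 34 → value 107, running total 369.00
- B (91/36 per unit): 23 of 36 → value 23×91/36 = 58.1389, running total 427.14
Total 427.14.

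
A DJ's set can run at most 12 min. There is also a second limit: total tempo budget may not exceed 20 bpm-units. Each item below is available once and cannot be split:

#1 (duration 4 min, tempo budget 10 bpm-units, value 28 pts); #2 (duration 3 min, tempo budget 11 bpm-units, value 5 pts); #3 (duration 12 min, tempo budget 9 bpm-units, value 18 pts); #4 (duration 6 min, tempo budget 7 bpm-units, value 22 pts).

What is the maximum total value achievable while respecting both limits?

50 pts

Feasible sets respecting both limits:
- #1+#4: duration 10, tempo budget 17, value 50
- #1: duration 4, tempo budget 10, value 28
- #2+#4: duration 9, tempo budget 18, value 27
Best: 50 pts.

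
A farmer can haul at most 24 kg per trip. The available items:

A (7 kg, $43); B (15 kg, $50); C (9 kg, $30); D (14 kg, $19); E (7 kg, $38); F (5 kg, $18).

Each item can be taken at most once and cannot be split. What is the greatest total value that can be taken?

Check high-value combinations within 24 kg:
- A+C+E: weight 7+9+7=23, value 43+30+38=111
- A+E+F: weight 7+7+5=19, value 43+38+18=99
- A+B: weight 7+15=22, value 43+50=93
- A+C+F: weight 7+9+5=21, value 43+30+18=91
Best: $111.

$111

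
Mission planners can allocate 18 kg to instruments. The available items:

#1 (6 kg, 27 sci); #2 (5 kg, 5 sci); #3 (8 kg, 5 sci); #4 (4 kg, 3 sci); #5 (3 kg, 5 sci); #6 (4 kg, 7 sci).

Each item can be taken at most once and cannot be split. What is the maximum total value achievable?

This is a 0/1 knapsack; check combinations near the capacity.
- #1+#2+#5+#6: mass 6+5+3+4=18, value 27+5+5+7=44
- #1+#4+#5+#6: mass 6+4+3+4=17, value 27+3+5+7=42
- #1+#2+#4+#5: mass 6+5+4+3=18, value 27+5+3+5=40
Best: 44 sci.

44 sci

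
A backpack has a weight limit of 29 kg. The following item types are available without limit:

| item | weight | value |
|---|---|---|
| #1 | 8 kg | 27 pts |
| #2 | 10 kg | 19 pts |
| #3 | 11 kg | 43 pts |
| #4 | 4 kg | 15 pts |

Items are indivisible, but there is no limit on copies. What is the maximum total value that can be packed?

105 pts

Best value-per-unit is #3 at 43/11; filling with it alone gives 2×43 = 86.
Optimal mix: 7×#4 → weight 28, value 105.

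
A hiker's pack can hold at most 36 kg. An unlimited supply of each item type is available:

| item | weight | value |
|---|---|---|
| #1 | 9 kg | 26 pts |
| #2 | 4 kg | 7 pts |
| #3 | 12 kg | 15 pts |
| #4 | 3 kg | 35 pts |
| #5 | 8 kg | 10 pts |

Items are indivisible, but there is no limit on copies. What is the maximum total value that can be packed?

420 pts

Best value-per-unit is #4 at 35/3, and filling with it alone uses weight 12×3=36. No mix of the others beats 12×35 = 420.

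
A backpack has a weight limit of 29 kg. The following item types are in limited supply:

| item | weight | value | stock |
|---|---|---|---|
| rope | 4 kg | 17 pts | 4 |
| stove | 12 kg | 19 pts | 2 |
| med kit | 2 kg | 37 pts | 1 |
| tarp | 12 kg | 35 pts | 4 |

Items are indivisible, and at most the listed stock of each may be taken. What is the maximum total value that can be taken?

123 pts

Top feasible selections:
- 3×rope + 1×med kit + 1×tarp: weight 26, value 123
- 1×med kit + 2×tarp: weight 26, value 107
- 3×rope + 1×stove + 1×med kit: weight 26, value 107
Best: 123 pts.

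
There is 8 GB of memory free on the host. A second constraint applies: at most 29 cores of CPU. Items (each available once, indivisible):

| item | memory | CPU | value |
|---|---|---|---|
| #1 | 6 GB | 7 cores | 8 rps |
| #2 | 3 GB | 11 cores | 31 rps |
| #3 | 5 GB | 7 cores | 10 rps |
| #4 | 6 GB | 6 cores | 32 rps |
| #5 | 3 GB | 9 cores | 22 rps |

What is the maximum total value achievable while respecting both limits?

Feasible sets respecting both limits:
- #2+#5: memory 6, CPU 20, value 53
- #2+#3: memory 8, CPU 18, value 41
- #4: memory 6, CPU 6, value 32
- #3+#5: memory 8, CPU 16, value 32
Best: 53 rps.

53 rps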